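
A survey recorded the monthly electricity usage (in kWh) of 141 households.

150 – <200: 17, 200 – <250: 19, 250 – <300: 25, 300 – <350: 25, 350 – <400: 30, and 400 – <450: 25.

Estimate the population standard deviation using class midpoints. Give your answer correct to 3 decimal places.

81.628

Midpoints: 175, 225, 275, 325, 375, 425
n = 141, Σfm = 44125, mean = 312.9433
Σfm² = 14748125
Σf(m − x̄)² = Σfm² − (Σfm)²/n = 14748125 − 44125²/141 = 939503.5461
Population variance = 939503.5461 / 141 = 6663.1457
Standard deviation = √6663.1457 = 81.6281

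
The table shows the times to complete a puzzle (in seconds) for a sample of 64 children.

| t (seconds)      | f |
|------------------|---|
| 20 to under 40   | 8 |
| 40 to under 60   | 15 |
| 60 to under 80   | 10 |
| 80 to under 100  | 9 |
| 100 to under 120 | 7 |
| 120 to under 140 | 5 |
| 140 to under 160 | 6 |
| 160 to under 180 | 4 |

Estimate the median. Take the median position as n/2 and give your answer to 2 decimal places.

Cumulative frequencies: 8, 23, 33, 42, 49, 54, 60, 64
n = 64; position = n/2 = 32.
This falls in the class 60 to under 80: L = 60, F = 23, f = 10, h = 20.
Median ≈ 60 + ((32 − 23) / 10) × 20 = 78.0000

78.00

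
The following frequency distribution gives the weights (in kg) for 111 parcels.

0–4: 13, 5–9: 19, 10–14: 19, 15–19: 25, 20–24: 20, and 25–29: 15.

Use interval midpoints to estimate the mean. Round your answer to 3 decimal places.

Midpoints: 2, 7, 12, 17, 22, 27
Σfm = 13×2 + 19×7 + 19×12 + 25×17 + 20×22 + 15×27 = 1657
n = Σf = 111
Mean = 1657 / 111 = 14.9279

14.928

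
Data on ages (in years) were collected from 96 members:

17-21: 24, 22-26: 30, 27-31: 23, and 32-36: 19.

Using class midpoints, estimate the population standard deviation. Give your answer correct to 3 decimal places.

Midpoints: 19, 24, 29, 34
n = 96, Σfm = 2489, mean = 25.9271
Σfm² = 67251
Σf(m − x̄)² = Σfm² − (Σfm)²/n = 67251 − 2489²/96 = 2718.4896
Population variance = 2718.4896 / 96 = 28.3176
Standard deviation = √28.3176 = 5.3214

5.321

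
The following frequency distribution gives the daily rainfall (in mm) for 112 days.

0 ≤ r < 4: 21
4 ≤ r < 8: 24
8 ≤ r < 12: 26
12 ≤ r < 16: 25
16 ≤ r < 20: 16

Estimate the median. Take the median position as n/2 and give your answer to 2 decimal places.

9.69

Cumulative frequencies: 21, 45, 71, 96, 112
n = 112; position = n/2 = 56.
This falls in the class 8 ≤ r < 12: L = 8, F = 45, f = 26, h = 4.
Median ≈ 8 + ((56 − 45) / 26) × 4 = 9.6923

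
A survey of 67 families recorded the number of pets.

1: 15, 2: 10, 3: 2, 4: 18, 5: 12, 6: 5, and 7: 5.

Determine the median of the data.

Cumulative frequencies: 15, 25, 27, 45, 57, 62, 67
n = 67, so the median is the value in position (n+1)/2 = 34.
Position 34 falls at value 4.

4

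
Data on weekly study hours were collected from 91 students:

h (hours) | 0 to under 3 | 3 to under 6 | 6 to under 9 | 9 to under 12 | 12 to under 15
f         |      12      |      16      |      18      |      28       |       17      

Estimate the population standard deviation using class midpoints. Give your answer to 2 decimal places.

3.91

Midpoints: 1.5, 4.5, 7.5, 10.5, 13.5
n = 91, Σfm = 748.5, mean = 8.2253
Σfm² = 7548.75
Σf(m − x̄)² = Σfm² − (Σfm)²/n = 7548.75 − 748.5²/91 = 1392.1319
Population variance = 1392.1319 / 91 = 15.2982
Standard deviation = √15.2982 = 3.9113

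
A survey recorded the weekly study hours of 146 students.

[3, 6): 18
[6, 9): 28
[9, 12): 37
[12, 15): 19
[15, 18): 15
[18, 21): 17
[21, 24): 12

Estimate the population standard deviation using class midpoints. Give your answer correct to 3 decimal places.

Midpoints: 4.5, 7.5, 10.5, 13.5, 16.5, 19.5, 22.5
n = 146, Σfm = 1785, mean = 12.2260
Σfm² = 26104.5
Σf(m − x̄)² = Σfm² − (Σfm)²/n = 26104.5 − 1785²/146 = 4281.0411
Population variance = 4281.0411 / 146 = 29.3222
Standard deviation = √29.3222 = 5.4150

5.415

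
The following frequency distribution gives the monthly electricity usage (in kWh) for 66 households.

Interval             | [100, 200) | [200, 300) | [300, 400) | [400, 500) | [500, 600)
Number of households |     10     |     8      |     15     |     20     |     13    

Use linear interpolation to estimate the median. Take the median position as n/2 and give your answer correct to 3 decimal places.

400.000

Cumulative frequencies: 10, 18, 33, 53, 66
n = 66; position = n/2 = 33.
This falls in the class [300, 400): L = 300, F = 18, f = 15, h = 100.
Median ≈ 300 + ((33 − 18) / 15) × 100 = 400.0000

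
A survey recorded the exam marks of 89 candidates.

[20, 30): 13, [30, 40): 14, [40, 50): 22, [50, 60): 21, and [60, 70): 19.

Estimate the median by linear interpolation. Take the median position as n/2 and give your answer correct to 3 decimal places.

47.955

Cumulative frequencies: 13, 27, 49, 70, 89
n = 89; position = n/2 = 44.5.
This falls in the class [40, 50): L = 40, F = 27, f = 22, h = 10.
Median ≈ 40 + ((44.5 − 27) / 22) × 10 = 47.9545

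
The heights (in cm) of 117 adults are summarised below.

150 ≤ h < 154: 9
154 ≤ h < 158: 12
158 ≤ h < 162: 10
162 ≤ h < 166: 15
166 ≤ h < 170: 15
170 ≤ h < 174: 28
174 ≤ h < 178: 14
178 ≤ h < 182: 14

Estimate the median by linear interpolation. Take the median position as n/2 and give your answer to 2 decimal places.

169.33

Cumulative frequencies: 9, 21, 31, 46, 61, 89, 103, 117
n = 117; position = n/2 = 58.5.
This falls in the class 166 ≤ h < 170: L = 166, F = 46, f = 15, h = 4.
Median ≈ 166 + ((58.5 − 46) / 15) × 4 = 169.3333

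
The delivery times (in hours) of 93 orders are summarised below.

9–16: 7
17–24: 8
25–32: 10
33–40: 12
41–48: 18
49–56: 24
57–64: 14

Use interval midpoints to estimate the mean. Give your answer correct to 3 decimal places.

41.747

Midpoints: 12.5, 20.5, 28.5, 36.5, 44.5, 52.5, 60.5
Σfm = 7×12.5 + 8×20.5 + 10×28.5 + 12×36.5 + 18×44.5 + 24×52.5 + 14×60.5 = 3882.5
n = Σf = 93
Mean = 3882.5 / 93 = 41.7473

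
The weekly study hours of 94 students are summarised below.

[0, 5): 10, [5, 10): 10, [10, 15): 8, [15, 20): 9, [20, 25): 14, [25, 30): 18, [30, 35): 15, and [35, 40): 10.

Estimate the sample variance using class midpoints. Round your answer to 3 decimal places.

122.561

Midpoints: 2.5, 7.5, 12.5, 17.5, 22.5, 27.5, 32.5, 37.5
n = 94, Σfm = 2030, mean = 21.5957
Σfm² = 55237.5
Σf(m − x̄)² = Σfm² − (Σfm)²/n = 55237.5 − 2030²/94 = 11398.1383
Sample variance = 11398.1383 / 93 = 122.5606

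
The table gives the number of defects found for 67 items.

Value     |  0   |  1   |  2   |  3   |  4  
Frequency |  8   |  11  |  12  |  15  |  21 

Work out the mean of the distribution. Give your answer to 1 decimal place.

Values: 0, 1, 2, 3, 4
Σfx = 8×0 + 11×1 + 12×2 + 15×3 + 21×4 = 164
n = Σf = 67
Mean = 164 / 67 = 2.4478

2.4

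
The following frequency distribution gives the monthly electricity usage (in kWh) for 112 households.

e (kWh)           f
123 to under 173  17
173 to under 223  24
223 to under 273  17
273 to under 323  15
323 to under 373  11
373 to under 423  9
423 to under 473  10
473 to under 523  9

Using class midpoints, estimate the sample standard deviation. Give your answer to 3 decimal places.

Midpoints: 148, 198, 248, 298, 348, 398, 448, 498
n = 112, Σfm = 32326, mean = 288.6250
Σfm² = 10687748
Σf(m − x̄)² = Σfm² − (Σfm)²/n = 10687748 − 32326²/112 = 1357656.2500
Sample variance = 1357656.2500 / 111 = 12231.1374
Standard deviation = √12231.1374 = 110.5945

110.594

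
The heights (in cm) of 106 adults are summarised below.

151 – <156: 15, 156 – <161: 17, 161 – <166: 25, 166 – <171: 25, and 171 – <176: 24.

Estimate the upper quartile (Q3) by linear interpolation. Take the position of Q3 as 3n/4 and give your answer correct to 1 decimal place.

Cumulative frequencies: 15, 32, 57, 82, 106
n = 106; position = 3n/4 = 79.5.
This falls in the class 166 – <171: L = 166, F = 57, f = 25, h = 5.
Upper quartile ≈ 166 + ((79.5 − 57) / 25) × 5 = 170.5000

170.5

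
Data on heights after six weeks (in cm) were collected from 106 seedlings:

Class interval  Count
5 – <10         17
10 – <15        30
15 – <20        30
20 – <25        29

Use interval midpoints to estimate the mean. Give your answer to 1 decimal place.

Midpoints: 7.5, 12.5, 17.5, 22.5
Σfm = 17×7.5 + 30×12.5 + 30×17.5 + 29×22.5 = 1680
n = Σf = 106
Mean = 1680 / 106 = 15.8491

15.8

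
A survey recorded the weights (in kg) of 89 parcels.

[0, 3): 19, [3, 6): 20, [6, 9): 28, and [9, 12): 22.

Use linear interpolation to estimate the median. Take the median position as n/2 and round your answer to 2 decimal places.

Cumulative frequencies: 19, 39, 67, 89
n = 89; position = n/2 = 44.5.
This falls in the class [6, 9): L = 6, F = 39, f = 28, h = 3.
Median ≈ 6 + ((44.5 − 39) / 28) × 3 = 6.5893

6.59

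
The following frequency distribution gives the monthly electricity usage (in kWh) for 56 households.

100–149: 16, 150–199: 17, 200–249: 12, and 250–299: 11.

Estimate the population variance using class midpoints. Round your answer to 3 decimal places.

Midpoints: 124.5, 174.5, 224.5, 274.5
n = 56, Σfm = 10672, mean = 190.5714
Σfm² = 2199314
Σf(m − x̄)² = Σfm² − (Σfm)²/n = 2199314 − 10672²/56 = 165535.7143
Population variance = 165535.7143 / 56 = 2955.9949

2955.995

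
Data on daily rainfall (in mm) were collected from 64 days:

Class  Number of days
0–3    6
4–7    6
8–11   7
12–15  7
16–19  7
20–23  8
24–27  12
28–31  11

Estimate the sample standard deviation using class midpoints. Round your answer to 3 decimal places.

Midpoints: 1.5, 5.5, 9.5, 13.5, 17.5, 21.5, 25.5, 29.5
n = 64, Σfm = 1128, mean = 17.6250
Σfm² = 25320
Σf(m − x̄)² = Σfm² − (Σfm)²/n = 25320 − 1128²/64 = 5439.0000
Sample variance = 5439.0000 / 63 = 86.3333
Standard deviation = √86.3333 = 9.2916

9.292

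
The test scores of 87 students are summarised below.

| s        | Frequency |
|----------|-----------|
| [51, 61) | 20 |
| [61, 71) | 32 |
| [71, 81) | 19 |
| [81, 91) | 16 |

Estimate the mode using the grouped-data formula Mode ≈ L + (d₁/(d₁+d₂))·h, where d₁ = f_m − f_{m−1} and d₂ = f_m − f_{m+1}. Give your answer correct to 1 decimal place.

Modal class: [61, 71) (highest frequency 32).
d₁ = 32 − 20 = 12, d₂ = 32 − 19 = 13
Mode ≈ 61 + (12/(12+13)) × 10 = 61 + 4.8000 = 65.8000

65.8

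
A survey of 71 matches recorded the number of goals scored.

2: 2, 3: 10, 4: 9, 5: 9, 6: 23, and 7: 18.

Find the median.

6

Cumulative frequencies: 2, 12, 21, 30, 53, 71
n = 71, so the median is the value in position (n+1)/2 = 36.
Position 36 falls at value 6.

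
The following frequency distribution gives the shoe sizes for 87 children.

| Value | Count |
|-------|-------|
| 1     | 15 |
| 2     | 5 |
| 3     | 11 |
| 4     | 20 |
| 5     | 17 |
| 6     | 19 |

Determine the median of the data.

4

Cumulative frequencies: 15, 20, 31, 51, 68, 87
n = 87, so the median is the value in position (n+1)/2 = 44.
Position 44 falls at value 4.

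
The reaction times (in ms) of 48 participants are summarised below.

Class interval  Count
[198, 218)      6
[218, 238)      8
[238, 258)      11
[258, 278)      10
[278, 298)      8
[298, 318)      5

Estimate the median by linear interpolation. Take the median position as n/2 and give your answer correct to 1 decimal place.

Cumulative frequencies: 6, 14, 25, 35, 43, 48
n = 48; position = n/2 = 24.
This falls in the class [238, 258): L = 238, F = 14, f = 11, h = 20.
Median ≈ 238 + ((24 − 14) / 11) × 20 = 256.1818

256.2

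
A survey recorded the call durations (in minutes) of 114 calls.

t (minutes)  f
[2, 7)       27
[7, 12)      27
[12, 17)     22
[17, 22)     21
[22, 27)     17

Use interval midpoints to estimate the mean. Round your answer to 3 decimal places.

13.360

Midpoints: 4.5, 9.5, 14.5, 19.5, 24.5
Σfm = 27×4.5 + 27×9.5 + 22×14.5 + 21×19.5 + 17×24.5 = 1523
n = Σf = 114
Mean = 1523 / 114 = 13.3596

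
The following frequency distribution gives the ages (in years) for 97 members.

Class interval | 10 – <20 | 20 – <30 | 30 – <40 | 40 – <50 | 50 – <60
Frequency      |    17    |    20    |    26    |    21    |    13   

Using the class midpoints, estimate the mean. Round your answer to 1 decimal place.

Midpoints: 15, 25, 35, 45, 55
Σfm = 17×15 + 20×25 + 26×35 + 21×45 + 13×55 = 3325
n = Σf = 97
Mean = 3325 / 97 = 34.2784

34.3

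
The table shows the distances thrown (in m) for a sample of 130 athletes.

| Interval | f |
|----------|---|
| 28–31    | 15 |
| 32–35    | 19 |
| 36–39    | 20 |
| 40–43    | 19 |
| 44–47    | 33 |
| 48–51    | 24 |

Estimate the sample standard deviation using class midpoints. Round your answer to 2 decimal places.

Midpoints: 29.5, 33.5, 37.5, 41.5, 45.5, 49.5
n = 130, Σfm = 5307, mean = 40.8231
Σfm² = 222348.5
Σf(m − x̄)² = Σfm² − (Σfm)²/n = 222348.5 − 5307²/130 = 5700.4308
Sample variance = 5700.4308 / 129 = 44.1894
Standard deviation = √44.1894 = 6.6475

6.65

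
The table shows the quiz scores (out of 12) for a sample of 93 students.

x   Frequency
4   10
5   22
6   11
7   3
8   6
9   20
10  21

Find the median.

Cumulative frequencies: 10, 32, 43, 46, 52, 72, 93
n = 93, so the median is the value in position (n+1)/2 = 47.
Position 47 falls at value 8.

8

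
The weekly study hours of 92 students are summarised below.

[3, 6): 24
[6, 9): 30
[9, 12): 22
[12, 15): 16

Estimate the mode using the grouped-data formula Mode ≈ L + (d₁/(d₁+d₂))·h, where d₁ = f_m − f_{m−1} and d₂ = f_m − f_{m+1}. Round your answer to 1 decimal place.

Modal class: [6, 9) (highest frequency 30).
d₁ = 30 − 24 = 6, d₂ = 30 − 22 = 8
Mode ≈ 6 + (6/(6+8)) × 3 = 6 + 1.2857 = 7.2857

7.3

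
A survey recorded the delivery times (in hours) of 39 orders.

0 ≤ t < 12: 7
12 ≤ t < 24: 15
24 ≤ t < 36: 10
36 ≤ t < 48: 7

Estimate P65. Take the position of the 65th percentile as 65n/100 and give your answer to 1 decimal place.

Cumulative frequencies: 7, 22, 32, 39
n = 39; position = 65n/100 = 25.35.
This falls in the class 24 ≤ t < 36: L = 24, F = 22, f = 10, h = 12.
65th percentile ≈ 24 + ((25.35 − 22) / 10) × 12 = 28.0200

28.0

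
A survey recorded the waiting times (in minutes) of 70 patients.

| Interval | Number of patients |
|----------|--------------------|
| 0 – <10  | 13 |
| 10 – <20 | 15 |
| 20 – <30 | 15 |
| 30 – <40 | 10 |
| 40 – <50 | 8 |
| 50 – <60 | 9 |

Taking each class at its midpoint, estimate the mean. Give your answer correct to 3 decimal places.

Midpoints: 5, 15, 25, 35, 45, 55
Σfm = 13×5 + 15×15 + 15×25 + 10×35 + 8×45 + 9×55 = 1870
n = Σf = 70
Mean = 1870 / 70 = 26.7143

26.714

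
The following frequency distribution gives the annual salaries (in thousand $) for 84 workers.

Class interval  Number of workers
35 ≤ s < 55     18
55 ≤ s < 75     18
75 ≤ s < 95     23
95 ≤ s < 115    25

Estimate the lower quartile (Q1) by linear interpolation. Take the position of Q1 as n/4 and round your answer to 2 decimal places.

58.33

Cumulative frequencies: 18, 36, 59, 84
n = 84; position = n/4 = 21.
This falls in the class 55 ≤ s < 75: L = 55, F = 18, f = 18, h = 20.
Lower quartile ≈ 55 + ((21 − 18) / 18) × 20 = 58.3333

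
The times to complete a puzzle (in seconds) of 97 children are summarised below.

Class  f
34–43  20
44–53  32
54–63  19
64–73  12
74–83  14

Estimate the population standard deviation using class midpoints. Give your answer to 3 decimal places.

13.217

Midpoints: 38.5, 48.5, 58.5, 68.5, 78.5
n = 97, Σfm = 5354.5, mean = 55.2010
Σfm² = 312518.25
Σf(m − x̄)² = Σfm² − (Σfm)²/n = 312518.25 − 5354.5²/97 = 16944.3299
Population variance = 16944.3299 / 97 = 174.6838
Standard deviation = √174.6838 = 13.2168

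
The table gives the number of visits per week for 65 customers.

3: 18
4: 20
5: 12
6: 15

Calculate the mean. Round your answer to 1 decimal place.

Values: 3, 4, 5, 6
Σfx = 18×3 + 20×4 + 12×5 + 15×6 = 284
n = Σf = 65
Mean = 284 / 65 = 4.3692

4.4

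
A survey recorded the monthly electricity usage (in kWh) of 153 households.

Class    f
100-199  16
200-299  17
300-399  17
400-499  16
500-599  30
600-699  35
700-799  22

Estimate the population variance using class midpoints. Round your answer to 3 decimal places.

37101.969

Midpoints: 149.5, 249.5, 349.5, 449.5, 549.5, 649.5, 749.5
n = 153, Σfm = 75473.5, mean = 493.2908
Σfm² = 42906988.25
Σf(m − x̄)² = Σfm² − (Σfm)²/n = 42906988.25 − 75473.5²/153 = 5676601.3072
Population variance = 5676601.3072 / 153 = 37101.9693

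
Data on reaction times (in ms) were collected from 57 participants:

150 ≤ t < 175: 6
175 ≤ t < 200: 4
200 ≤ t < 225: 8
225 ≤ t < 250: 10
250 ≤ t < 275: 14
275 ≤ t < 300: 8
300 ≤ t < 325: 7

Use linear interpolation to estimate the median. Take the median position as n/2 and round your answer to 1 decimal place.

250.9

Cumulative frequencies: 6, 10, 18, 28, 42, 50, 57
n = 57; position = n/2 = 28.5.
This falls in the class 250 ≤ t < 275: L = 250, F = 28, f = 14, h = 25.
Median ≈ 250 + ((28.5 − 28) / 14) × 25 = 250.8929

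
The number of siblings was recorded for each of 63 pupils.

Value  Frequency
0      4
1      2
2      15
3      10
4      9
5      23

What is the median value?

4

Cumulative frequencies: 4, 6, 21, 31, 40, 63
n = 63, so the median is the value in position (n+1)/2 = 32.
Position 32 falls at value 4.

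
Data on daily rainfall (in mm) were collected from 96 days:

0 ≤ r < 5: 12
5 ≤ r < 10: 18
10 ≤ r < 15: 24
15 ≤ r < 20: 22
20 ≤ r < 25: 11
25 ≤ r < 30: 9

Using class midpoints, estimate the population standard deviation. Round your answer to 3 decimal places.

Midpoints: 2.5, 7.5, 12.5, 17.5, 22.5, 27.5
n = 96, Σfm = 1345, mean = 14.0104
Σfm² = 23950
Σf(m − x̄)² = Σfm² − (Σfm)²/n = 23950 − 1345²/96 = 5105.9896
Population variance = 5105.9896 / 96 = 53.1874
Standard deviation = √53.1874 = 7.2930

7.293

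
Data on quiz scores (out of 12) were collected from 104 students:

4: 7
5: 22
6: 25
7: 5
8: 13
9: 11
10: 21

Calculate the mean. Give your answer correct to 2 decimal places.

7.08

Values: 4, 5, 6, 7, 8, 9, 10
Σfx = 7×4 + 22×5 + 25×6 + 5×7 + 13×8 + 11×9 + 21×10 = 736
n = Σf = 104
Mean = 736 / 104 = 7.0769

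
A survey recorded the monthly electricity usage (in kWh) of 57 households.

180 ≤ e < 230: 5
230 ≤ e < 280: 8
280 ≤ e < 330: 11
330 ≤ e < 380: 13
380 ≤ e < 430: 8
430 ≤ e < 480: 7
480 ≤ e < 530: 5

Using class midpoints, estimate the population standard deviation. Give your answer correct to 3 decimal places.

85.983

Midpoints: 205, 255, 305, 355, 405, 455, 505
n = 57, Σfm = 19985, mean = 350.6140
Σfm² = 7428425
Σf(m − x̄)² = Σfm² − (Σfm)²/n = 7428425 − 19985²/57 = 421403.5088
Population variance = 421403.5088 / 57 = 7393.0440
Standard deviation = √7393.0440 = 85.9828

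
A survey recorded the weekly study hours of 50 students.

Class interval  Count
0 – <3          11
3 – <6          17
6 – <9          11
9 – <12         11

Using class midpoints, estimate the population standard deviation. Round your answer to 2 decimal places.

Midpoints: 1.5, 4.5, 7.5, 10.5
n = 50, Σfm = 291, mean = 5.8200
Σfm² = 2200.5
Σf(m − x̄)² = Σfm² − (Σfm)²/n = 2200.5 − 291²/50 = 506.8800
Population variance = 506.8800 / 50 = 10.1376
Standard deviation = √10.1376 = 3.1840

3.18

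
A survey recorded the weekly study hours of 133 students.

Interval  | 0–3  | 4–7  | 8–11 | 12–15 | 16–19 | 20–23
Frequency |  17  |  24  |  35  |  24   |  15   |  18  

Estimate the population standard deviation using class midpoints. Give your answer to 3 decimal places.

Midpoints: 1.5, 5.5, 9.5, 13.5, 17.5, 21.5
n = 133, Σfm = 1463.5, mean = 11.0038
Σfm² = 21211.25
Σf(m − x̄)² = Σfm² − (Σfm)²/n = 21211.25 − 1463.5²/133 = 5107.2481
Population variance = 5107.2481 / 133 = 38.4004
Standard deviation = √38.4004 = 6.1968

6.197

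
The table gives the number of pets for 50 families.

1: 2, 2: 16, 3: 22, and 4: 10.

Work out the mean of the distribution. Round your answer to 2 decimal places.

2.80

Values: 1, 2, 3, 4
Σfx = 2×1 + 16×2 + 22×3 + 10×4 = 140
n = Σf = 50
Mean = 140 / 50 = 2.8000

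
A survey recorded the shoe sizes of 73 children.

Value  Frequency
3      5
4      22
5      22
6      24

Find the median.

Cumulative frequencies: 5, 27, 49, 73
n = 73, so the median is the value in position (n+1)/2 = 37.
Position 37 falls at value 5.

5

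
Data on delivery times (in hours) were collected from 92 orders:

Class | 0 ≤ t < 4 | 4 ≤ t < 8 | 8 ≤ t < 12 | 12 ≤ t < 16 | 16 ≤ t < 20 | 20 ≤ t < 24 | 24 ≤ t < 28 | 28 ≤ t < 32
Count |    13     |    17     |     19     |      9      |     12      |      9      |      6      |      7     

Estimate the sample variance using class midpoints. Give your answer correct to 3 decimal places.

73.005

Midpoints: 2, 6, 10, 14, 18, 22, 26, 30
n = 92, Σfm = 1224, mean = 13.3043
Σfm² = 22928
Σf(m − x̄)² = Σfm² − (Σfm)²/n = 22928 − 1224²/92 = 6643.4783
Sample variance = 6643.4783 / 91 = 73.0053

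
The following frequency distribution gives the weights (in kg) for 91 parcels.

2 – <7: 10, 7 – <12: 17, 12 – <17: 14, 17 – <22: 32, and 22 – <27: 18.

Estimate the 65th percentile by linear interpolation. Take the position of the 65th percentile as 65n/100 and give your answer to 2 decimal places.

19.84

Cumulative frequencies: 10, 27, 41, 73, 91
n = 91; position = 65n/100 = 59.15.
This falls in the class 17 – <22: L = 17, F = 41, f = 32, h = 5.
65th percentile ≈ 17 + ((59.15 − 41) / 32) × 5 = 19.8359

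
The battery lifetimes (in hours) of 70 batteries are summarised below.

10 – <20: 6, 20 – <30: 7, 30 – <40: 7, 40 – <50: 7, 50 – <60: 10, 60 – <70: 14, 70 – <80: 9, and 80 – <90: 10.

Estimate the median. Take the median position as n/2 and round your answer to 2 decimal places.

Cumulative frequencies: 6, 13, 20, 27, 37, 51, 60, 70
n = 70; position = n/2 = 35.
This falls in the class 50 – <60: L = 50, F = 27, f = 10, h = 10.
Median ≈ 50 + ((35 − 27) / 10) × 10 = 58.0000

58.00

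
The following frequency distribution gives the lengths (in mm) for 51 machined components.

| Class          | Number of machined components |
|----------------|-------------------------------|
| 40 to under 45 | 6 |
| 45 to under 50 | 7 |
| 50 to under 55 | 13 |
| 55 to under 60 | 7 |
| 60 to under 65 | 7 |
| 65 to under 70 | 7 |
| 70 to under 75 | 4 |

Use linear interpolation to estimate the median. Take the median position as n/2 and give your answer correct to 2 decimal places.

54.81

Cumulative frequencies: 6, 13, 26, 33, 40, 47, 51
n = 51; position = n/2 = 25.5.
This falls in the class 50 to under 55: L = 50, F = 13, f = 13, h = 5.
Median ≈ 50 + ((25.5 − 13) / 13) × 5 = 54.8077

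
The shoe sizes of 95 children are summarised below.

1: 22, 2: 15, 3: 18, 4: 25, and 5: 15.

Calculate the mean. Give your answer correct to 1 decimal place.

Values: 1, 2, 3, 4, 5
Σfx = 22×1 + 15×2 + 18×3 + 25×4 + 15×5 = 281
n = Σf = 95
Mean = 281 / 95 = 2.9579

3.0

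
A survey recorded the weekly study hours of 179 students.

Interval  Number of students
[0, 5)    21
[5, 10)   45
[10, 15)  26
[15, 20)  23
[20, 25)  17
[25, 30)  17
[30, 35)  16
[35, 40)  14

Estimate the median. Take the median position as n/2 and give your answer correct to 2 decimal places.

14.52

Cumulative frequencies: 21, 66, 92, 115, 132, 149, 165, 179
n = 179; position = n/2 = 89.5.
This falls in the class [10, 15): L = 10, F = 66, f = 26, h = 5.
Median ≈ 10 + ((89.5 − 66) / 26) × 5 = 14.5192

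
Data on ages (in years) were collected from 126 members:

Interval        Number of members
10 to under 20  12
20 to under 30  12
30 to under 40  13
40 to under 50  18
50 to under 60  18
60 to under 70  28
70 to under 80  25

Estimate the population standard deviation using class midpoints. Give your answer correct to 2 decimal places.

Midpoints: 15, 25, 35, 45, 55, 65, 75
n = 126, Σfm = 6430, mean = 51.0317
Σfm² = 375950
Σf(m − x̄)² = Σfm² − (Σfm)²/n = 375950 − 6430²/126 = 47815.8730
Population variance = 47815.8730 / 126 = 379.4911
Standard deviation = √379.4911 = 19.4805

19.48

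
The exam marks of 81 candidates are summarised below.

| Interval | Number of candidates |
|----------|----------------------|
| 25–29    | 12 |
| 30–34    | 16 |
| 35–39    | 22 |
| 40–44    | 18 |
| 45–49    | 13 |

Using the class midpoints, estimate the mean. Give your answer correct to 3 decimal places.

Midpoints: 27, 32, 37, 42, 47
Σfm = 12×27 + 16×32 + 22×37 + 18×42 + 13×47 = 3017
n = Σf = 81
Mean = 3017 / 81 = 37.2469

37.247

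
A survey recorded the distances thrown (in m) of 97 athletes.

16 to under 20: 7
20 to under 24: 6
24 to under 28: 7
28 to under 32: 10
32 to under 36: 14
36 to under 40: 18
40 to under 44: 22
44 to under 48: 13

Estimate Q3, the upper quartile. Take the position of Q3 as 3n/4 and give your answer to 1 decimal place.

42.0

Cumulative frequencies: 7, 13, 20, 30, 44, 62, 84, 97
n = 97; position = 3n/4 = 72.75.
This falls in the class 40 to under 44: L = 40, F = 62, f = 22, h = 4.
Upper quartile ≈ 40 + ((72.75 − 62) / 22) × 4 = 41.9545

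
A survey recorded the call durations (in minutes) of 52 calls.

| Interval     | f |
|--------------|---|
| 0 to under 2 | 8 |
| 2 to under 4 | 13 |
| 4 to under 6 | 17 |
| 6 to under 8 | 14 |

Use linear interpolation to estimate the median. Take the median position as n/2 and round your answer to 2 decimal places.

Cumulative frequencies: 8, 21, 38, 52
n = 52; position = n/2 = 26.
This falls in the class 4 to under 6: L = 4, F = 21, f = 17, h = 2.
Median ≈ 4 + ((26 − 21) / 17) × 2 = 4.5882

4.59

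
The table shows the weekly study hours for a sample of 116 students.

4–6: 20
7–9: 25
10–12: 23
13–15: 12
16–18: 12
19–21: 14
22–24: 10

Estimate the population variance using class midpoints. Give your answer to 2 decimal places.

Midpoints: 5, 8, 11, 14, 17, 20, 23
n = 116, Σfm = 1435, mean = 12.3707
Σfm² = 21593
Σf(m − x̄)² = Σfm² − (Σfm)²/n = 21593 − 1435²/116 = 3841.0603
Population variance = 3841.0603 / 116 = 33.1126

33.11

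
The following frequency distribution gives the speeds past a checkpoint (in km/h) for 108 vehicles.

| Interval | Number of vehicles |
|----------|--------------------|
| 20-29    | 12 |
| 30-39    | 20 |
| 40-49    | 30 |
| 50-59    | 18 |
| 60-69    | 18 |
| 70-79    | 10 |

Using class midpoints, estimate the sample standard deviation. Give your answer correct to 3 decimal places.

Midpoints: 24.5, 34.5, 44.5, 54.5, 64.5, 74.5
n = 108, Σfm = 5206, mean = 48.2037
Σfm² = 274267
Σf(m − x̄)² = Σfm² − (Σfm)²/n = 274267 − 5206²/108 = 23318.5185
Sample variance = 23318.5185 / 107 = 217.9301
Standard deviation = √217.9301 = 14.7625

14.762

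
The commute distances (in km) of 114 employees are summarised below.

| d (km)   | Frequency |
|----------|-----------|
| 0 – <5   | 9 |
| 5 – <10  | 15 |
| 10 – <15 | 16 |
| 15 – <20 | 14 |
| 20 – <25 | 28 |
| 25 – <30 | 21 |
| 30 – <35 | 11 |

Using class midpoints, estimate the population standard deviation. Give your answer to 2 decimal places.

8.89

Midpoints: 2.5, 7.5, 12.5, 17.5, 22.5, 27.5, 32.5
n = 114, Σfm = 2145, mean = 18.8158
Σfm² = 49362.5
Σf(m − x̄)² = Σfm² − (Σfm)²/n = 49362.5 − 2145²/114 = 9002.6316
Population variance = 9002.6316 / 114 = 78.9705
Standard deviation = √78.9705 = 8.8865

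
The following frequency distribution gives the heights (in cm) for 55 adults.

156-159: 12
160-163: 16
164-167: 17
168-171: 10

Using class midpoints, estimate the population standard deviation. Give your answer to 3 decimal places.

Midpoints: 157.5, 161.5, 165.5, 169.5
n = 55, Σfm = 8982.5, mean = 163.3182
Σfm² = 1467927.75
Σf(m − x̄)² = Σfm² − (Σfm)²/n = 1467927.75 − 8982.5²/55 = 922.1818
Population variance = 922.1818 / 55 = 16.7669
Standard deviation = √16.7669 = 4.0947

4.095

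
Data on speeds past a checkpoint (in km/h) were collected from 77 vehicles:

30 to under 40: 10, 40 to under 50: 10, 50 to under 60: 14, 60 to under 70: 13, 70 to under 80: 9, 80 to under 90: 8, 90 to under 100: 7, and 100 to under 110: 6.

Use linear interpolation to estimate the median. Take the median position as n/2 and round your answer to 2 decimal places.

63.46

Cumulative frequencies: 10, 20, 34, 47, 56, 64, 71, 77
n = 77; position = n/2 = 38.5.
This falls in the class 60 to under 70: L = 60, F = 34, f = 13, h = 10.
Median ≈ 60 + ((38.5 − 34) / 13) × 10 = 63.4615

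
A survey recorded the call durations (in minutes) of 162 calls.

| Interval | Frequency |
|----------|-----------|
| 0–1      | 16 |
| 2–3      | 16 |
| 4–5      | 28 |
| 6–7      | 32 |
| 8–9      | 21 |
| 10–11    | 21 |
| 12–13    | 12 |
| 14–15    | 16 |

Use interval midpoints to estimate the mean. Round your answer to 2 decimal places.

7.18

Midpoints: 0.5, 2.5, 4.5, 6.5, 8.5, 10.5, 12.5, 14.5
Σfm = 16×0.5 + 16×2.5 + 28×4.5 + 32×6.5 + 21×8.5 + 21×10.5 + 12×12.5 + 16×14.5 = 1163
n = Σf = 162
Mean = 1163 / 162 = 7.1790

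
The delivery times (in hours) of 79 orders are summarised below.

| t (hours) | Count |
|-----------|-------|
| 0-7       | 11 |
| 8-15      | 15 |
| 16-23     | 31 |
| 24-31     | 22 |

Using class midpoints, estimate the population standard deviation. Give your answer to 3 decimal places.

7.957

Midpoints: 3.5, 11.5, 19.5, 27.5
n = 79, Σfm = 1420.5, mean = 17.9810
Σfm² = 30543.75
Σf(m − x̄)² = Σfm² − (Σfm)²/n = 30543.75 − 1420.5²/79 = 5001.7215
Population variance = 5001.7215 / 79 = 63.3129
Standard deviation = √63.3129 = 7.9569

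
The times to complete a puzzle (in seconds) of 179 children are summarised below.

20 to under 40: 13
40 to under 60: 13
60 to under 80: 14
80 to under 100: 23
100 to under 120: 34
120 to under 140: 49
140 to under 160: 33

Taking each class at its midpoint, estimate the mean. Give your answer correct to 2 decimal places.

Midpoints: 30, 50, 70, 90, 110, 130, 150
Σfm = 13×30 + 13×50 + 14×70 + 23×90 + 34×110 + 49×130 + 33×150 = 19150
n = Σf = 179
Mean = 19150 / 179 = 106.9832

106.98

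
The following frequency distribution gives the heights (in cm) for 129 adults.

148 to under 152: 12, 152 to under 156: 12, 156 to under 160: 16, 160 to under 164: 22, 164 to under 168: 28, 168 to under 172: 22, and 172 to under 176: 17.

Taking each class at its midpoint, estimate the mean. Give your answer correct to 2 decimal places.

163.46

Midpoints: 150, 154, 158, 162, 166, 170, 174
Σfm = 12×150 + 12×154 + 16×158 + 22×162 + 28×166 + 22×170 + 17×174 = 21086
n = Σf = 129
Mean = 21086 / 129 = 163.4574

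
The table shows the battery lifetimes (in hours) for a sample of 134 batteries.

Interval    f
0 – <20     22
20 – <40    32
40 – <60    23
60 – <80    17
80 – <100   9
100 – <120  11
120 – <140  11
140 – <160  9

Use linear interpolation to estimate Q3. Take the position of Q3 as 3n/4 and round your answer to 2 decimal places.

Cumulative frequencies: 22, 54, 77, 94, 103, 114, 125, 134
n = 134; position = 3n/4 = 100.5.
This falls in the class 80 – <100: L = 80, F = 94, f = 9, h = 20.
Upper quartile ≈ 80 + ((100.5 − 94) / 9) × 20 = 94.4444

94.44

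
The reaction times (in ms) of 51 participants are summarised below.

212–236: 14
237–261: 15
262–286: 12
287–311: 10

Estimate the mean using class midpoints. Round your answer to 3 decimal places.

257.824

Midpoints: 224, 249, 274, 299
Σfm = 14×224 + 15×249 + 12×274 + 10×299 = 13149
n = Σf = 51
Mean = 13149 / 51 = 257.8235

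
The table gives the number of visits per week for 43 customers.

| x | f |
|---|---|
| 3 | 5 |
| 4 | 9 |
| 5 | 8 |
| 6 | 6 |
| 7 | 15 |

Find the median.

Cumulative frequencies: 5, 14, 22, 28, 43
n = 43, so the median is the value in position (n+1)/2 = 22.
Position 22 falls at value 5.

5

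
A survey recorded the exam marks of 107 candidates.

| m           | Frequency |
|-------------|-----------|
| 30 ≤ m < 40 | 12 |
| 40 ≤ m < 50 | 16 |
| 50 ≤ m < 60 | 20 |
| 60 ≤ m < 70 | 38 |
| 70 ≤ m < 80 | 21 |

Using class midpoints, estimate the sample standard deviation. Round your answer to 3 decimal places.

12.703

Midpoints: 35, 45, 55, 65, 75
n = 107, Σfm = 6285, mean = 58.7383
Σfm² = 386275
Σf(m − x̄)² = Σfm² − (Σfm)²/n = 386275 − 6285²/107 = 17104.6729
Sample variance = 17104.6729 / 106 = 161.3648
Standard deviation = √161.3648 = 12.7029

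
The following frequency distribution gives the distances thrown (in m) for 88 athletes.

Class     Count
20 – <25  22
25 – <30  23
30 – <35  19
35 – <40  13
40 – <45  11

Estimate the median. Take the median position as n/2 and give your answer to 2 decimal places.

Cumulative frequencies: 22, 45, 64, 77, 88
n = 88; position = n/2 = 44.
This falls in the class 25 – <30: L = 25, F = 22, f = 23, h = 5.
Median ≈ 25 + ((44 − 22) / 23) × 5 = 29.7826

29.78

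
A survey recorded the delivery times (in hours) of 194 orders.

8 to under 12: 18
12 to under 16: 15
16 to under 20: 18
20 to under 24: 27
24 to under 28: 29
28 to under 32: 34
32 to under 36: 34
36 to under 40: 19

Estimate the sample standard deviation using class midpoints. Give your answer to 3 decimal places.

8.447

Midpoints: 10, 14, 18, 22, 26, 30, 34, 38
n = 194, Σfm = 4960, mean = 25.5670
Σfm² = 140584
Σf(m − x̄)² = Σfm² − (Σfm)²/n = 140584 − 4960²/194 = 13771.6289
Sample variance = 13771.6289 / 193 = 71.3556
Standard deviation = √71.3556 = 8.4472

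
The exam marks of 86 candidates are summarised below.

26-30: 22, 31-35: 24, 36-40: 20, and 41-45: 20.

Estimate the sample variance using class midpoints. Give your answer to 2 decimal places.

30.94

Midpoints: 28, 33, 38, 43
n = 86, Σfm = 3028, mean = 35.2093
Σfm² = 109244
Σf(m − x̄)² = Σfm² − (Σfm)²/n = 109244 − 3028²/86 = 2630.2326
Sample variance = 2630.2326 / 85 = 30.9439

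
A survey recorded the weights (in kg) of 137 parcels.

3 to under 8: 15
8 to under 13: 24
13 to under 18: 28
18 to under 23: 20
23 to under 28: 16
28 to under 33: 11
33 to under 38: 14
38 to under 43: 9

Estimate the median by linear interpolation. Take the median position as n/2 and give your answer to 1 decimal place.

Cumulative frequencies: 15, 39, 67, 87, 103, 114, 128, 137
n = 137; position = n/2 = 68.5.
This falls in the class 18 to under 23: L = 18, F = 67, f = 20, h = 5.
Median ≈ 18 + ((68.5 − 67) / 20) × 5 = 18.3750

18.4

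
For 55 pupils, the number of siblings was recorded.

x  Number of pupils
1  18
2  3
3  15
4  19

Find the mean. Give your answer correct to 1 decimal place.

2.6

Values: 1, 2, 3, 4
Σfx = 18×1 + 3×2 + 15×3 + 19×4 = 145
n = Σf = 55
Mean = 145 / 55 = 2.6364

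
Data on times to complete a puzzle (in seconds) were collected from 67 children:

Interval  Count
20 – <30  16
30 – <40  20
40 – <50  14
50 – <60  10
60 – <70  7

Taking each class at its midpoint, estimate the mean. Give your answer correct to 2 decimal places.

Midpoints: 25, 35, 45, 55, 65
Σfm = 16×25 + 20×35 + 14×45 + 10×55 + 7×65 = 2735
n = Σf = 67
Mean = 2735 / 67 = 40.8209

40.82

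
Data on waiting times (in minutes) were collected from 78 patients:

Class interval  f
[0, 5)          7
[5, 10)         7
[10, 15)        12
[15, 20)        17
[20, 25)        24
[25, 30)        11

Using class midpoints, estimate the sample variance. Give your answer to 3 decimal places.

Midpoints: 2.5, 7.5, 12.5, 17.5, 22.5, 27.5
n = 78, Σfm = 1360, mean = 17.4359
Σfm² = 27987.5
Σf(m − x̄)² = Σfm² − (Σfm)²/n = 27987.5 − 1360²/78 = 4274.6795
Sample variance = 4274.6795 / 77 = 55.5153

55.515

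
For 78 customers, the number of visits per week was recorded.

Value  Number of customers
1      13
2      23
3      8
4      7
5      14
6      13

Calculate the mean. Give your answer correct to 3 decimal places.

Values: 1, 2, 3, 4, 5, 6
Σfx = 13×1 + 23×2 + 8×3 + 7×4 + 14×5 + 13×6 = 259
n = Σf = 78
Mean = 259 / 78 = 3.3205

3.321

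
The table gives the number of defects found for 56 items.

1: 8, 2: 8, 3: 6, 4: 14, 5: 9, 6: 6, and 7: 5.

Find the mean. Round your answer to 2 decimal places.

Values: 1, 2, 3, 4, 5, 6, 7
Σfx = 8×1 + 8×2 + 6×3 + 14×4 + 9×5 + 6×6 + 5×7 = 214
n = Σf = 56
Mean = 214 / 56 = 3.8214

3.82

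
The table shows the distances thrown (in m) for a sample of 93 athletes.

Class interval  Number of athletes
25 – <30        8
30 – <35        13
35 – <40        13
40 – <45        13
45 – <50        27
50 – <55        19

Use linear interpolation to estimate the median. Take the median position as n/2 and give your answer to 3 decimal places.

44.808

Cumulative frequencies: 8, 21, 34, 47, 74, 93
n = 93; position = n/2 = 46.5.
This falls in the class 40 – <45: L = 40, F = 34, f = 13, h = 5.
Median ≈ 40 + ((46.5 − 34) / 13) × 5 = 44.8077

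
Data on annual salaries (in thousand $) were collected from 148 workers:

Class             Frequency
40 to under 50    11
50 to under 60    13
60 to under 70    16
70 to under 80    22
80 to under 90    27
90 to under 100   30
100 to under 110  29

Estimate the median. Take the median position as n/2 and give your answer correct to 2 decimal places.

Cumulative frequencies: 11, 24, 40, 62, 89, 119, 148
n = 148; position = n/2 = 74.
This falls in the class 80 to under 90: L = 80, F = 62, f = 27, h = 10.
Median ≈ 80 + ((74 − 62) / 27) × 10 = 84.4444

84.44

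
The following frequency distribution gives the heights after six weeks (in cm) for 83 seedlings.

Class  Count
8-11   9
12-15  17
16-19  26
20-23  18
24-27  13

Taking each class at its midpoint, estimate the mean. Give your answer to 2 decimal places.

Midpoints: 9.5, 13.5, 17.5, 21.5, 25.5
Σfm = 9×9.5 + 17×13.5 + 26×17.5 + 18×21.5 + 13×25.5 = 1488.5
n = Σf = 83
Mean = 1488.5 / 83 = 17.9337

17.93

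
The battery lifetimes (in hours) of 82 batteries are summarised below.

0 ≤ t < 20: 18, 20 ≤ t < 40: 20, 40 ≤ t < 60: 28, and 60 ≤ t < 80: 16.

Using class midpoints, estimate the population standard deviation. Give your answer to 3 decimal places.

20.776

Midpoints: 10, 30, 50, 70
n = 82, Σfm = 3300, mean = 40.2439
Σfm² = 168200
Σf(m − x̄)² = Σfm² − (Σfm)²/n = 168200 − 3300²/82 = 35395.1220
Population variance = 35395.1220 / 82 = 431.6478
Standard deviation = √431.6478 = 20.7761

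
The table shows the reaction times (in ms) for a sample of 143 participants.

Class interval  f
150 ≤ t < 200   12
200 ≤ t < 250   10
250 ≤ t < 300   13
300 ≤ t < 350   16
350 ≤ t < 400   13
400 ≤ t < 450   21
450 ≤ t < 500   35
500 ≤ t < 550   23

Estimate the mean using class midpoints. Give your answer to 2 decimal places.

Midpoints: 175, 225, 275, 325, 375, 425, 475, 525
Σfm = 12×175 + 10×225 + 13×275 + 16×325 + 13×375 + 21×425 + 35×475 + 23×525 = 55625
n = Σf = 143
Mean = 55625 / 143 = 388.9860

388.99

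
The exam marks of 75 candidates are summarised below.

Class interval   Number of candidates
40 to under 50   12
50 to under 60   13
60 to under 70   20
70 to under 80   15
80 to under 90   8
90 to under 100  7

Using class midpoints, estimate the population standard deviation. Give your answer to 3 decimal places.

14.967

Midpoints: 45, 55, 65, 75, 85, 95
n = 75, Σfm = 5025, mean = 67.0000
Σfm² = 353475
Σf(m − x̄)² = Σfm² − (Σfm)²/n = 353475 − 5025²/75 = 16800.0000
Population variance = 16800.0000 / 75 = 224.0000
Standard deviation = √224.0000 = 14.9666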